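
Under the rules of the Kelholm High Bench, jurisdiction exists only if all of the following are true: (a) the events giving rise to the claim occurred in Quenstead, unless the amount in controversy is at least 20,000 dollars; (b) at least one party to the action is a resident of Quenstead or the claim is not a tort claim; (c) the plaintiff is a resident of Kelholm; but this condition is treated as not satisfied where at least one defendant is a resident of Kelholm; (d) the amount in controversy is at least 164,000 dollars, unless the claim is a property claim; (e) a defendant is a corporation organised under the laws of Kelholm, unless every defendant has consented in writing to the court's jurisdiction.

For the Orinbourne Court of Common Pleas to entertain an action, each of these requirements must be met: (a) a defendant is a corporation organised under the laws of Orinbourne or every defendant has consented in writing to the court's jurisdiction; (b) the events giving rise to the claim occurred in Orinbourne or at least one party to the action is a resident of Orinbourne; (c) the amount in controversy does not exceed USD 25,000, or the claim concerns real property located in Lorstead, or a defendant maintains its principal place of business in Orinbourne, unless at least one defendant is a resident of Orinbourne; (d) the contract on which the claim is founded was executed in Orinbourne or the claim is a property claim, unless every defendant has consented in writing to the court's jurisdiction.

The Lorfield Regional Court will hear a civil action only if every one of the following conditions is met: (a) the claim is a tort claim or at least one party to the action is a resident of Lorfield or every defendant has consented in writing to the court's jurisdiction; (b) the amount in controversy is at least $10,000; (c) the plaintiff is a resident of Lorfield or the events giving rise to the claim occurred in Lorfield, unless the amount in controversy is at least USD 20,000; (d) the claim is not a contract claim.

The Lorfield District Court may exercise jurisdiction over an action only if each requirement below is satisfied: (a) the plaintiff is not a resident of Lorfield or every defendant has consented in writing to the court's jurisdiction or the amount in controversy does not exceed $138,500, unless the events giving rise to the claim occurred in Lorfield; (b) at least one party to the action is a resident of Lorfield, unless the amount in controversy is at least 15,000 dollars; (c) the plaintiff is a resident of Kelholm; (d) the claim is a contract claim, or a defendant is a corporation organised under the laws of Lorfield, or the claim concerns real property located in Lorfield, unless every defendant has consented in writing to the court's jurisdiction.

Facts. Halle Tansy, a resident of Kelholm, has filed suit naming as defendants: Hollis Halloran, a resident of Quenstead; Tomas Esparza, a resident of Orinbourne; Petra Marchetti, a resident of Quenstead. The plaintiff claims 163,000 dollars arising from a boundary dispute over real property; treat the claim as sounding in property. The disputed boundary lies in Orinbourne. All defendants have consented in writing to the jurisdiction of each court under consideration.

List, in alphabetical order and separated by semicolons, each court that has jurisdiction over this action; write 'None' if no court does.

the Kelholm High Bench; the Lorfield District Court; the Lorfield Regional Court; the Orinbourne Court of Common Pleas

The Kelholm High Bench:
  (a) The operative events occurred in Orinbourne, not Quenstead. However, the amount in controversy is USD 163,000, which meets the 20,000 dollars floor, so the 'unless' proviso supplies this condition. Condition met.
  (b) Hollis Halloran resides in Quenstead, which satisfies one of the alternatives. Met.
  (c) The plaintiff resides in Kelholm. The carve-out does not apply: no defendant resides in Kelholm (they reside in Quenstead, Orinbourne, Quenstead). Met.
  (d) The amount in controversy is 163,000 dollars, below the $164,000 floor. The proviso rescues it, though: the claim is a property claim. Met.
  (e) No defendant is a corporation. The proviso rescues it, though: every defendant has filed written consent. Condition met.
  → Every requirement is satisfied — jurisdiction.
The Orinbourne Court of Common Pleas:
  (a) Every defendant has filed written consent, which satisfies one of the alternatives. Met.
  (b) The operative events occurred in Orinbourne, so this disjunct is met. Satisfied.
  (c) The amount in controversy is 163,000 dollars, above the USD 25,000 ceiling; the property lies in Orinbourne, not Lorstead; no defendant is a corporation — every alternative fails. The proviso rescues it, though: Tomas Esparza resides in Orinbourne. Met.
  (d) The claim is a property claim — that alternative is enough. Satisfied.
  → Jurisdiction lies.
The Lorfield Regional Court:
  (a) Every defendant has filed written consent, which satisfies one of the alternatives. Satisfied.
  (b) The amount in controversy is $163,000, which meets the $10,000 floor. Condition met.
  (c) The plaintiff resides in Kelholm, not Lorfield; the operative events occurred in Orinbourne, not Lorfield — none of the alternatives is met. The proviso rescues it, though: the amount in controversy is $163,000, which meets the $20,000 floor. Met.
  (d) The claim is a property claim, not a contract claim. Condition met.
  → Every requirement is satisfied — jurisdiction.
The Lorfield District Court:
  (a) The plaintiff resides in Kelholm, which is not Lorfield, so this disjunct is met. Met.
  (b) No party resides in Lorfield. However, the amount in controversy is $163,000, which meets the USD 15,000 floor, so the 'unless' proviso supplies this condition. Satisfied.
  (c) The plaintiff resides in Kelholm. Met.
  (d) The claim is a property claim, not a contract claim; no defendant is a corporation; the property lies in Orinbourne, not Lorfield — no alternative holds. However, every defendant has filed written consent, so the 'unless' proviso supplies this condition. Condition met.
  → Every requirement is satisfied — jurisdiction.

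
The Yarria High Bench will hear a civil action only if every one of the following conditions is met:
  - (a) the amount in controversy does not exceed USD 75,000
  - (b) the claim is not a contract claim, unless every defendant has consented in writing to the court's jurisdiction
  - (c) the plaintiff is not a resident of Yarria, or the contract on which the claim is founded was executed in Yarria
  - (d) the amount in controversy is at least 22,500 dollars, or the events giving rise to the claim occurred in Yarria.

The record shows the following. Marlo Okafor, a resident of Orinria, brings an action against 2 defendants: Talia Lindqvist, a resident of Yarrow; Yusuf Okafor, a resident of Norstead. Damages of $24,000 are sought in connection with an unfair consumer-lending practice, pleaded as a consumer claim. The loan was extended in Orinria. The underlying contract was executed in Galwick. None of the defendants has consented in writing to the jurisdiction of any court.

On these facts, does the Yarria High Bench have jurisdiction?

The Yarria High Bench:
  (a) The amount in controversy is 24,000 dollars, within the 75,000 dollars ceiling. Met.
  (b) The claim is a consumer claim, not a contract claim. Met.
  (c) The plaintiff resides in Orinria, which is not Yarria, so one alternative holds. Satisfied.
  (d) The amount in controversy is USD 24,000, which meets the 22,500 dollars floor, so this disjunct is met. Satisfied.
  → Jurisdiction lies.

Yes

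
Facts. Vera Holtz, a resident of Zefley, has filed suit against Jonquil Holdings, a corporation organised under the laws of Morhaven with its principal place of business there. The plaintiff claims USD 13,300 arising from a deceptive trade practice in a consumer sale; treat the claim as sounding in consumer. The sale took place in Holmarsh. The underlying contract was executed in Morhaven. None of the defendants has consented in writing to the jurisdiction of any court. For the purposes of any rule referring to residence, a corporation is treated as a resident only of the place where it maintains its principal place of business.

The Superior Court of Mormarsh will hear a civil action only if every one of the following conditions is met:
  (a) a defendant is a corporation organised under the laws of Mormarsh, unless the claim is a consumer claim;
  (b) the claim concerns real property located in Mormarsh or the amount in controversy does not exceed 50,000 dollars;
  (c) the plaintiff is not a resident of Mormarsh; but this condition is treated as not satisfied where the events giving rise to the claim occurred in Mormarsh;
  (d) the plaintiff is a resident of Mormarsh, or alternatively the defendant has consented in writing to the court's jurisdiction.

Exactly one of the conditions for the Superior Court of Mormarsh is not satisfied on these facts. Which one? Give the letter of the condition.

(d)

The Superior Court of Mormarsh:
  (a) The corporate defendant(s) are organised in Morhaven, not Mormarsh. But the claim is a consumer claim, and the 'unless' clause therefore excuses the requirement. Met.
  (b) The amount in controversy is $13,300, within the $50,000 ceiling, so one alternative holds. Met.
  (c) The plaintiff resides in Zefley, which is not Mormarsh. The exception is not triggered, since the operative events occurred in Holmarsh, not Mormarsh. Condition met.
  (d) The plaintiff resides in Zefley, not Mormarsh; no such written consent has been filed — no alternative holds. Not satisfied.
Only condition (d) fails.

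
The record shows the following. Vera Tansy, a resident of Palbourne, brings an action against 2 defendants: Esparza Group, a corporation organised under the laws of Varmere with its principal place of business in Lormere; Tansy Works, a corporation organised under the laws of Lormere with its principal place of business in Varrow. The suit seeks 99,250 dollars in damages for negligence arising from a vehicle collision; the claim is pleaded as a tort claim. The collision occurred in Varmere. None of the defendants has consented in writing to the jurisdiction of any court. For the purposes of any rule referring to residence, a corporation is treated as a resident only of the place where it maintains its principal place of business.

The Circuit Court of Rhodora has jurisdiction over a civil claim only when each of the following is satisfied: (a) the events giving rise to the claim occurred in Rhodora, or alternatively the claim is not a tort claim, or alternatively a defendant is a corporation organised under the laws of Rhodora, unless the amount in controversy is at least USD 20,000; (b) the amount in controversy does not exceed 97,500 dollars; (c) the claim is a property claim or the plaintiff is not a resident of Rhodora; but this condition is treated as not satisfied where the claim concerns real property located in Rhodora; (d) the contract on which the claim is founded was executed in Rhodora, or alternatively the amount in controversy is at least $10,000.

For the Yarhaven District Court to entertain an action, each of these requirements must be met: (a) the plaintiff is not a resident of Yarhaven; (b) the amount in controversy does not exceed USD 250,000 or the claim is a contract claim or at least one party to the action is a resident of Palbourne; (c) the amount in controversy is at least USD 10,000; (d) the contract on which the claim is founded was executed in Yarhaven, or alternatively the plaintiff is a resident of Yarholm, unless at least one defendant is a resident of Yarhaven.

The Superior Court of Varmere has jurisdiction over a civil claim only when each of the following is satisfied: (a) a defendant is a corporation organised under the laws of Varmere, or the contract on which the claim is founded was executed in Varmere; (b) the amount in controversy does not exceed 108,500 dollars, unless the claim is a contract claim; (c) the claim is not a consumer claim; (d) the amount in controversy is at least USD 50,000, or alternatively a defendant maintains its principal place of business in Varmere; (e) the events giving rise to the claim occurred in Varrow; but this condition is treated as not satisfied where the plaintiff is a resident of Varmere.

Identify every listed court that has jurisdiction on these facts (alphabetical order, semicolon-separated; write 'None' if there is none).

None

The Circuit Court of Rhodora:
  (a) The operative events occurred in Varmere, not Rhodora; the claim is a tort claim; the corporate defendant(s) are organised in Lormere, Varmere, not Rhodora — none of the alternatives is met. However, the amount in controversy is USD 99,250, which meets the USD 20,000 floor, so the 'unless' proviso supplies this condition. Condition met.
  (b) The amount in controversy is 99,250 dollars, above the USD 97,500 ceiling. Not met.
  (c) The plaintiff resides in Palbourne, which is not Rhodora, which satisfies one of the alternatives. The exception is not triggered, since the claim does not concern real property. Satisfied.
  (d) The amount in controversy is USD 99,250, which meets the $10,000 floor, so one alternative holds. Satisfied.
  → At least one condition fails; no jurisdiction.
The Yarhaven District Court:
  (a) The plaintiff resides in Palbourne, which is not Yarhaven. Satisfied.
  (b) The amount in controversy is $99,250, within the 250,000 dollars ceiling, so one alternative holds. Met.
  (c) The amount in controversy is $99,250, which meets the USD 10,000 floor. Satisfied.
  (d) No contract (and hence no place of execution) is alleged; the plaintiff resides in Palbourne, not Yarholm — every alternative fails. Nor does the 'unless' clause help: no defendant resides in Yarhaven (they reside in Lormere, Varrow). Not met.
  → No jurisdiction.
The Superior Court of Varmere:
  (a) Esparza Group is organised under the laws of Varmere — that alternative is enough. Satisfied.
  (b) The amount in controversy is $99,250, within the $108,500 ceiling. Satisfied.
  (c) The claim is a tort claim, not a consumer claim. Condition met.
  (d) The amount in controversy is USD 99,250, which meets the $50,000 floor, so this disjunct is met. Condition met.
  (e) The operative events occurred in Varmere, not Varrow. Fails.
  → No jurisdiction.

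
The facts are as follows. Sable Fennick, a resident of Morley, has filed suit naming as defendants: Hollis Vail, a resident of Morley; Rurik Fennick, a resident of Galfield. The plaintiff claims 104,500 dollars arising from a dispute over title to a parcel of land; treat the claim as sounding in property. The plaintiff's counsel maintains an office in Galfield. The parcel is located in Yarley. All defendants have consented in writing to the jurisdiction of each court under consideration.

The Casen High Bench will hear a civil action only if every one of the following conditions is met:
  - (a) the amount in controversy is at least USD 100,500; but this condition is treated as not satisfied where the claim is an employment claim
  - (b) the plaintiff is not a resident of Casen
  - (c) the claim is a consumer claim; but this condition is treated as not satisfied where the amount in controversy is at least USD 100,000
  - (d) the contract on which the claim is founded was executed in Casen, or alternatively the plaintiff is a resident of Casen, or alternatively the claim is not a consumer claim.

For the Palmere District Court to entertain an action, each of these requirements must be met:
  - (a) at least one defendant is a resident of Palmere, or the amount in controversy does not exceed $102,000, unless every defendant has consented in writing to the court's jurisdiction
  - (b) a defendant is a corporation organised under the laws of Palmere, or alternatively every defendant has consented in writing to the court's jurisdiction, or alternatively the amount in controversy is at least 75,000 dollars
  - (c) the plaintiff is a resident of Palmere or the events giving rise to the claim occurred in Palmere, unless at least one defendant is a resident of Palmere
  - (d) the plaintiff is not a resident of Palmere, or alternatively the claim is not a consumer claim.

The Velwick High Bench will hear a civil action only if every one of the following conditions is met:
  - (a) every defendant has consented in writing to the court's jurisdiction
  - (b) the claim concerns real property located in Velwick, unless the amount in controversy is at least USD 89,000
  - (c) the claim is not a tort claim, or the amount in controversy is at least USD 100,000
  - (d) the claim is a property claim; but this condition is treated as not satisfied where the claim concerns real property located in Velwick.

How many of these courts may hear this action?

1

The Casen High Bench:
  (a) The amount in controversy is $104,500, which meets the USD 100,500 floor. The carve-out does not apply: the claim is a property claim, not an employment claim. Condition met.
  (b) The plaintiff resides in Morley, which is not Casen. Met.
  (c) The claim is a property claim, not a consumer claim. Not met.
  (d) The claim is a property claim, not a consumer claim, which satisfies one of the alternatives. Condition met.
  → Not every requirement is met — no jurisdiction.
The Palmere District Court:
  (a) No defendant resides in Palmere (they reside in Morley, Galfield); the amount in controversy is $104,500, above the 102,000 dollars ceiling — none of the alternatives is met. But every defendant has filed written consent, and the 'unless' clause therefore excuses the requirement. Met.
  (b) Every defendant has filed written consent — that alternative is enough. Met.
  (c) The plaintiff resides in Morley, not Palmere; the operative events occurred in Yarley, not Palmere — every alternative fails. And no defendant resides in Palmere (they reside in Morley, Galfield), so the proviso does not save it. Not met.
  (d) The plaintiff resides in Morley, which is not Palmere — that alternative is enough. Met.
  → At least one condition fails; no jurisdiction.
The Velwick High Bench:
  (a) Every defendant has filed written consent. Condition met.
  (b) The property lies in Yarley, not Velwick. The proviso rescues it, though: the amount in controversy is 104,500 dollars, which meets the $89,000 floor. Met.
  (c) The claim is a property claim, not a tort claim, which satisfies one of the alternatives. Met.
  (d) The claim is a property claim. The exception is not triggered, since the property lies in Yarley, not Velwick. Condition met.
  → The court has jurisdiction.
Courts with jurisdiction: the Velwick High Bench — 1 in total.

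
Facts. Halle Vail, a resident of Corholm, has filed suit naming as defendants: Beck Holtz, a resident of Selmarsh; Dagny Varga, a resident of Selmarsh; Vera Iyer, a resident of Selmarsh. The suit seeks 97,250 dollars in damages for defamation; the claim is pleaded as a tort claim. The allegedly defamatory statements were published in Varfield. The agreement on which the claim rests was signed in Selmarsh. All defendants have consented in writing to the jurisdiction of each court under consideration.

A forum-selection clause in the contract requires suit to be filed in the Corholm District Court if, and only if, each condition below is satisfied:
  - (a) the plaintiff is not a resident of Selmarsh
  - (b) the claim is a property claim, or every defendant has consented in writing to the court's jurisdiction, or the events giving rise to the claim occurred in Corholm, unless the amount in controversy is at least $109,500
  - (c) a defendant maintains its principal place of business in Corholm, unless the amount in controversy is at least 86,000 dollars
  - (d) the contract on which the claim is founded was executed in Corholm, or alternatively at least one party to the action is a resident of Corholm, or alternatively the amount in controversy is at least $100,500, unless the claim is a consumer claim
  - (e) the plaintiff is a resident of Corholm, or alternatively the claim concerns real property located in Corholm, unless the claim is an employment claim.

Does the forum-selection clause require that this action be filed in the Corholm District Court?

The Corholm District Court:
  (a) The plaintiff resides in Corholm, which is not Selmarsh. Met.
  (b) Every defendant has filed written consent, so this disjunct is met. Satisfied.
  (c) No defendant is a corporation. But the amount in controversy is USD 97,250, which meets the USD 86,000 floor, and the 'unless' clause therefore excuses the requirement. Condition met.
  (d) Halle Vail resides in Corholm — that alternative is enough. Met.
  (e) The plaintiff resides in Corholm — that alternative is enough. Satisfied.
  → The clause applies.

Yes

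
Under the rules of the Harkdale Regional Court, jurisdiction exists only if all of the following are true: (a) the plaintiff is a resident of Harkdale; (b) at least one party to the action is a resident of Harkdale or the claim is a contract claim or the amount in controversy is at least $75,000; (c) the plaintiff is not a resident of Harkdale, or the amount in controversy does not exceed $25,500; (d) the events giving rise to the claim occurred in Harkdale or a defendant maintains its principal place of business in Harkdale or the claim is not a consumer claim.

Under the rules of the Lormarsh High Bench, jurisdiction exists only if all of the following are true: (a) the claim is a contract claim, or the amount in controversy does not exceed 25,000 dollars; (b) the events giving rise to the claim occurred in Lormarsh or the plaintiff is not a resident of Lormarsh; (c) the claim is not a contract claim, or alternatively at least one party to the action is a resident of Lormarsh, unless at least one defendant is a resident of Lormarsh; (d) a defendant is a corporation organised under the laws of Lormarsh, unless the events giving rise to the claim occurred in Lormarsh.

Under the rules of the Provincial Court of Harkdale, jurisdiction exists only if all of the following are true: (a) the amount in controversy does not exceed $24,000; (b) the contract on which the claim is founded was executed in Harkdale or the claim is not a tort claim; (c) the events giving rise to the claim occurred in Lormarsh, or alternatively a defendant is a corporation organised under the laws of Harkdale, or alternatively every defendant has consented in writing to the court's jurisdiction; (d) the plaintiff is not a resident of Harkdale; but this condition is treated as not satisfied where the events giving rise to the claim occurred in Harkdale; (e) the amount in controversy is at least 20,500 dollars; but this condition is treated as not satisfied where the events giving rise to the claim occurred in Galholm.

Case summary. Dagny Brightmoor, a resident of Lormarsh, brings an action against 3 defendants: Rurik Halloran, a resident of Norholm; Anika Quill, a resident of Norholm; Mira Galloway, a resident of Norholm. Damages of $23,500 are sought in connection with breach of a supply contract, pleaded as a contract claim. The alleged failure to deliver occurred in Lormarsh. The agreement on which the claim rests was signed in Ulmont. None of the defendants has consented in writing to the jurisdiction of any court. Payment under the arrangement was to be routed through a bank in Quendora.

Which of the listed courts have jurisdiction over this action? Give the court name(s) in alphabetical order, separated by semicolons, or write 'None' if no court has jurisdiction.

The Harkdale Regional Court:
  (a) The plaintiff resides in Lormarsh, not Harkdale. Not met.
  (b) The claim is a contract claim — that alternative is enough. Condition met.
  (c) The plaintiff resides in Lormarsh, which is not Harkdale, so this disjunct is met. Met.
  (d) The claim is a contract claim, not a consumer claim — that alternative is enough. Condition met.
  → Not every requirement is met — no jurisdiction.
The Lormarsh High Bench:
  (a) The claim is a contract claim, so one alternative holds. Met.
  (b) The operative events occurred in Lormarsh, so this disjunct is met. Satisfied.
  (c) Dagny Brightmoor resides in Lormarsh — that alternative is enough. Satisfied.
  (d) No defendant is a corporation. However, the operative events occurred in Lormarsh, so the 'unless' proviso supplies this condition. Met.
  → The court has jurisdiction.
The Provincial Court of Harkdale:
  (a) The amount in controversy is 23,500 dollars, within the 24,000 dollars ceiling. Condition met.
  (b) The claim is a contract claim, not a tort claim, so one alternative holds. Condition met.
  (c) The operative events occurred in Lormarsh, which satisfies one of the alternatives. Satisfied.
  (d) The plaintiff resides in Lormarsh, which is not Harkdale. The carve-out does not apply: the operative events occurred in Lormarsh, not Harkdale. Satisfied.
  (e) The amount in controversy is USD 23,500, which meets the 20,500 dollars floor. And the carve-out is inapplicable — the operative events occurred in Lormarsh, not Galholm. Met.
  → The court has jurisdiction.

the Lormarsh High Bench; the Provincial Court of Harkdale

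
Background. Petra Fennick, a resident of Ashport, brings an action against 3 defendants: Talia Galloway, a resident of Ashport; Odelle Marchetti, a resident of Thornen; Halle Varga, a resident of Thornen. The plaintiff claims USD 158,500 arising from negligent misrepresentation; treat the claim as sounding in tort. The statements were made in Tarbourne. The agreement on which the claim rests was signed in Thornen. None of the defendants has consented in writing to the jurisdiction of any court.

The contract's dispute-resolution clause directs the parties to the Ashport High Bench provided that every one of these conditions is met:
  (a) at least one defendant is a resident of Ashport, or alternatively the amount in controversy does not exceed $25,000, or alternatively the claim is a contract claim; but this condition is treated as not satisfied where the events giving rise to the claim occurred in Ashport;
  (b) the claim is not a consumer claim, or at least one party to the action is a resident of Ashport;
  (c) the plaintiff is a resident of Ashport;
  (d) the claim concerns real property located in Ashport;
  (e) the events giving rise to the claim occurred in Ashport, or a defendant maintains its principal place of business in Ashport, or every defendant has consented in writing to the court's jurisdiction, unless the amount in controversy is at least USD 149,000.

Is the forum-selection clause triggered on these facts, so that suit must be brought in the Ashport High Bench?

No

The Ashport High Bench:
  (a) Talia Galloway resides in Ashport, so this disjunct is met. The exception is not triggered, since the operative events occurred in Tarbourne, not Ashport. Condition met.
  (b) The claim is a tort claim, not a consumer claim, which satisfies one of the alternatives. Met.
  (c) The plaintiff resides in Ashport. Satisfied.
  (d) The claim does not concern real property. Condition not met.
  (e) The operative events occurred in Tarbourne, not Ashport; no defendant is a corporation; no such written consent has been filed — every alternative fails. However, the amount in controversy is 158,500 dollars, which meets the $149,000 floor, so the 'unless' proviso supplies this condition. Satisfied.
  → The clause does not apply.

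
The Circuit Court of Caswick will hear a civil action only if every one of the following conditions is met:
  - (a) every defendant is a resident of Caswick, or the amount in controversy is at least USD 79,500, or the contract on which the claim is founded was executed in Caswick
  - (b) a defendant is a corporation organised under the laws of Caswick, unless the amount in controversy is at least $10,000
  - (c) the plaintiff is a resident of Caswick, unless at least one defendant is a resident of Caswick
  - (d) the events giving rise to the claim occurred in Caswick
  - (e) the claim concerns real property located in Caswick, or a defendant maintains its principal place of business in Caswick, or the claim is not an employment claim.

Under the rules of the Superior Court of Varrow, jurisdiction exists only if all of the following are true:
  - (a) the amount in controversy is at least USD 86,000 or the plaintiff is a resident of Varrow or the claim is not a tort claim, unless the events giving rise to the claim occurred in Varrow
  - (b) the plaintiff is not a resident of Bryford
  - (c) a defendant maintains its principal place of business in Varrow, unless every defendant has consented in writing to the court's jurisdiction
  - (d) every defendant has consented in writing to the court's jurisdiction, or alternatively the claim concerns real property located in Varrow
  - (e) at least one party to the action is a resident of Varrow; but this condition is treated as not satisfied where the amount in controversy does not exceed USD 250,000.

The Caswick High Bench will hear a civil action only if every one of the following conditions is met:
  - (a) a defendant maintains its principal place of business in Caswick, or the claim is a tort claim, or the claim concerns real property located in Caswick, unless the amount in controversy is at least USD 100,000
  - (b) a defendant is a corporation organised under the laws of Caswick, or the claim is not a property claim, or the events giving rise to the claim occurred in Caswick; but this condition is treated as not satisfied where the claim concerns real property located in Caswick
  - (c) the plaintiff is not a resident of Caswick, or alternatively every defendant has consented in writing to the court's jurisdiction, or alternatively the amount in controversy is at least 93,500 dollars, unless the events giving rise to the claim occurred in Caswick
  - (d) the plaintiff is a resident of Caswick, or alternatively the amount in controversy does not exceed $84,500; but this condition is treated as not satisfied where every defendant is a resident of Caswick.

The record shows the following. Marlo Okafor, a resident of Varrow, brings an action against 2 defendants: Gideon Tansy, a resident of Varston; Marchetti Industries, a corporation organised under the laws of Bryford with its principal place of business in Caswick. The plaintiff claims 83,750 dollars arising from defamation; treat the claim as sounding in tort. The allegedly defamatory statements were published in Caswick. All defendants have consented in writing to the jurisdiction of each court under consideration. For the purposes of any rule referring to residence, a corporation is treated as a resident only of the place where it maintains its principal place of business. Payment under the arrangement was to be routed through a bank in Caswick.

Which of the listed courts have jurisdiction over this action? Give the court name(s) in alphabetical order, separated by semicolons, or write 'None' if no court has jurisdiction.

the Caswick High Bench; the Circuit Court of Caswick

The Circuit Court of Caswick:
  (a) The amount in controversy is $83,750, which meets the 79,500 dollars floor — that alternative is enough. Satisfied.
  (b) The corporate defendant(s) are organised in Bryford, not Caswick. However, the amount in controversy is $83,750, which meets the 10,000 dollars floor, so the 'unless' proviso supplies this condition. Condition met.
  (c) The plaintiff resides in Varrow, not Caswick. The proviso rescues it, though: Marchetti Industries resides in Caswick. Condition met.
  (d) The operative events occurred in Caswick. Condition met.
  (e) Marchetti Industries has its principal place of business in Caswick, so one alternative holds. Met.
  → All conditions met; jurisdiction exists.
The Superior Court of Varrow:
  (a) The plaintiff resides in Varrow, so one alternative holds. Satisfied.
  (b) The plaintiff resides in Varrow, which is not Bryford. Met.
  (c) The corporate defendant(s) have their principal place of business in Caswick, not Varrow. However, every defendant has filed written consent, so the 'unless' proviso supplies this condition. Met.
  (d) Every defendant has filed written consent, which satisfies one of the alternatives. Met.
  (e) Marlo Okafor resides in Varrow. But the amount in controversy is USD 83,750, within the 250,000 dollars ceiling, triggering the carve-out and defeating this condition. Not satisfied.
  → No jurisdiction.
The Caswick High Bench:
  (a) Marchetti Industries has its principal place of business in Caswick, which satisfies one of the alternatives. Condition met.
  (b) The claim is a tort claim, not a property claim — that alternative is enough. The exception is not triggered, since the claim does not concern real property. Condition met.
  (c) The plaintiff resides in Varrow, which is not Caswick — that alternative is enough. Met.
  (d) The amount in controversy is 83,750 dollars, within the $84,500 ceiling, so this disjunct is met. The exception is not triggered, since the defendants reside as follows — Gideon Tansy in Varston, Marchetti Industries in Caswick — not all in Caswick. Satisfied.
  → The court has jurisdiction.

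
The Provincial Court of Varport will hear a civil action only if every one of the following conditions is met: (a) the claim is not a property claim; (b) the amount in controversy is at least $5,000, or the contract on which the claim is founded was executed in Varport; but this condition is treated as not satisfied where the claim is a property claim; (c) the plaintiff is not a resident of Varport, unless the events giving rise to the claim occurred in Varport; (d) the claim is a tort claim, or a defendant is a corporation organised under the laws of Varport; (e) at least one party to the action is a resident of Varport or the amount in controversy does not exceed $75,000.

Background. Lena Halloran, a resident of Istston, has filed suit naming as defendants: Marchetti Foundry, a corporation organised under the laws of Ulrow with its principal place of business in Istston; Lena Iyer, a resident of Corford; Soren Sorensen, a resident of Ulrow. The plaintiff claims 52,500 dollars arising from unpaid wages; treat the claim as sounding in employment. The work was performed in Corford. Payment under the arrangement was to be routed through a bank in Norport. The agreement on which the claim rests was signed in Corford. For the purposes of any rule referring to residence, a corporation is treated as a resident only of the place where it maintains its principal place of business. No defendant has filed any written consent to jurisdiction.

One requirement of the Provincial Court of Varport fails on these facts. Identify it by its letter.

(d)

The Provincial Court of Varport:
  (a) The claim is an employment claim, not a property claim. Condition met.
  (b) The amount in controversy is $52,500, which meets the 5,000 dollars floor, so one alternative holds. The carve-out does not apply: the claim is an employment claim, not a property claim. Satisfied.
  (c) The plaintiff resides in Istston, which is not Varport. Met.
  (d) The claim is an employment claim, not a tort claim; the corporate defendant(s) are organised in Ulrow, not Varport — no alternative holds. Fails.
  (e) The amount in controversy is $52,500, within the USD 75,000 ceiling, so one alternative holds. Satisfied.
Only condition (d) fails.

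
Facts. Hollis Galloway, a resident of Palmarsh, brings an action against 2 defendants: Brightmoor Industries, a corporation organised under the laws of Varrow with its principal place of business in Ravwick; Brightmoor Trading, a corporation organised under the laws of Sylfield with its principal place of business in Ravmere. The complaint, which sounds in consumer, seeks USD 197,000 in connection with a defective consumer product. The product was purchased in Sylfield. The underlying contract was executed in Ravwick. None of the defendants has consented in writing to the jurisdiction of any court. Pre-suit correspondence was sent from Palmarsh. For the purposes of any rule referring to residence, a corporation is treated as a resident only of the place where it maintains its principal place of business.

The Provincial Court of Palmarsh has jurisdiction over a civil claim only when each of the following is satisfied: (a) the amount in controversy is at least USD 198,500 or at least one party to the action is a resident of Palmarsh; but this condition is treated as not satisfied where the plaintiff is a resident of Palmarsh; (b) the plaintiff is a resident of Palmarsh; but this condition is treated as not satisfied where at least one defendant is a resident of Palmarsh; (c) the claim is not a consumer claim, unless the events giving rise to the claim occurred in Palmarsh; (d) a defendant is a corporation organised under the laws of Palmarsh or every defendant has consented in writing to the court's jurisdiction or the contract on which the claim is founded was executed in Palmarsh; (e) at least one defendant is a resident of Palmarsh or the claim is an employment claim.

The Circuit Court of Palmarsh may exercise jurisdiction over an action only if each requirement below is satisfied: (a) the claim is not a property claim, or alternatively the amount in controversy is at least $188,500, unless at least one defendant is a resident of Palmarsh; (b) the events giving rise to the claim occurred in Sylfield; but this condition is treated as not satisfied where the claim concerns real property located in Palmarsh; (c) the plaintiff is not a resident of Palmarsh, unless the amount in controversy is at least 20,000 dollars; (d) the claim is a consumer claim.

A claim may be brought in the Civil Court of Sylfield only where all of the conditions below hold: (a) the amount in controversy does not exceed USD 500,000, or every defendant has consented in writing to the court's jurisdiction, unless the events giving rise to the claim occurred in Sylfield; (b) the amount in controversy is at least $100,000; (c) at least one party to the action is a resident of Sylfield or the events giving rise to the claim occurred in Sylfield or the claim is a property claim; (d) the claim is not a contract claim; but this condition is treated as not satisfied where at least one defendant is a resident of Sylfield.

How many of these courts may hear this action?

The Provincial Court of Palmarsh:
  (a) Hollis Galloway resides in Palmarsh — that alternative is enough. But the plaintiff resides in Palmarsh, triggering the carve-out and defeating this condition. Not met.
  (b) The plaintiff resides in Palmarsh. And the carve-out is inapplicable — no defendant resides in Palmarsh (they reside in Ravwick, Ravmere). Satisfied.
  (c) The claim is a consumer claim. The proviso offers no rescue either, since the operative events occurred in Sylfield, not Palmarsh. Fails.
  (d) The corporate defendant(s) are organised in Sylfield, Varrow, not Palmarsh; no such written consent has been filed; the contract was executed in Ravwick, not Palmarsh — none of the alternatives is met. Not met.
  (e) No defendant resides in Palmarsh (they reside in Ravwick, Ravmere); the claim is a consumer claim, not an employment claim — none of the alternatives is met. Condition not met.
  → No jurisdiction.
The Circuit Court of Palmarsh:
  (a) The claim is a consumer claim, not a property claim, so one alternative holds. Condition met.
  (b) The operative events occurred in Sylfield. And the carve-out is inapplicable — the claim does not concern real property. Satisfied.
  (c) The plaintiff resides in Palmarsh. But the amount in controversy is USD 197,000, which meets the $20,000 floor, and the 'unless' clause therefore excuses the requirement. Condition met.
  (d) The claim is a consumer claim. Condition met.
  → All conditions met; jurisdiction exists.
The Civil Court of Sylfield:
  (a) The amount in controversy is 197,000 dollars, within the 500,000 dollars ceiling, which satisfies one of the alternatives. Met.
  (b) The amount in controversy is USD 197,000, which meets the $100,000 floor. Condition met.
  (c) The operative events occurred in Sylfield, so this disjunct is met. Satisfied.
  (d) The claim is a consumer claim, not a contract claim. And the carve-out is inapplicable — no defendant resides in Sylfield (they reside in Ravwick, Ravmere). Satisfied.
  → The court has jurisdiction.
Courts with jurisdiction: the Circuit Court of Palmarsh, the Civil Court of Sylfield — 2 in total.

2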